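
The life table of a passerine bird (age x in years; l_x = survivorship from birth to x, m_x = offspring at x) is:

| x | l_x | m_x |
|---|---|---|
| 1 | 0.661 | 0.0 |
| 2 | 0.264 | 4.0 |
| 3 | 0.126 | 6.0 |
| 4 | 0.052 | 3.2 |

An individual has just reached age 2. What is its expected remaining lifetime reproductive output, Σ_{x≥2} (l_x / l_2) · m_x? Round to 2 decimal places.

7.49

l_2 = 0.264. Conditional survival from age 2 to x is l_x / l_2.
  x=2: (0.264/0.264) × 4.0 = 4.0000
  x=3: (0.126/0.264) × 6.0 = 2.8636
  x=4: (0.052/0.264) × 3.2 = 0.6303
Sum = 4.0000 + 2.8636 + 0.6303 = 7.4939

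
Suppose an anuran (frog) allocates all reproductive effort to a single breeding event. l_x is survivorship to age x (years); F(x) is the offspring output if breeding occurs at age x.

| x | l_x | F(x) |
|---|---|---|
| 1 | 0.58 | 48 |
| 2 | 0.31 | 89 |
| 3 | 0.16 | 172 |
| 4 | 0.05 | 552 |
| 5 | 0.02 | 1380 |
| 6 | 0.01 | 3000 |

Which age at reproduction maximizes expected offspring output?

6

Expected offspring if breeding at age x = l_x × F(x):
  age 1: 0.58 × 48 = 27.840
  age 2: 0.31 × 89 = 27.590
  age 3: 0.16 × 172 = 27.520
  age 4: 0.05 × 552 = 27.600
  age 5: 0.02 × 1380 = 27.600
  age 6: 0.01 × 3000 = 30.000
Maximum at age 6 (30.000).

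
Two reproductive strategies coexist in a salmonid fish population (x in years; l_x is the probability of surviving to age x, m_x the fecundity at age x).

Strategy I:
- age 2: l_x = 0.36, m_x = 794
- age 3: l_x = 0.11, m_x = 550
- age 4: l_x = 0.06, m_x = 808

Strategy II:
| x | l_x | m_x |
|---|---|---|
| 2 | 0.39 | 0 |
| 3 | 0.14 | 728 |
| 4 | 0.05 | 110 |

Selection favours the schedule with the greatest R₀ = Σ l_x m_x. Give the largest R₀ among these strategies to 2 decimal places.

Strategy I: R₀ = 0.36×794 + 0.11×550 + 0.06×808 = 394.8200
Strategy II: R₀ = 0.39×0 + 0.14×728 + 0.05×110 = 107.4200
Highest R₀: strategy I with 394.8200.

394.82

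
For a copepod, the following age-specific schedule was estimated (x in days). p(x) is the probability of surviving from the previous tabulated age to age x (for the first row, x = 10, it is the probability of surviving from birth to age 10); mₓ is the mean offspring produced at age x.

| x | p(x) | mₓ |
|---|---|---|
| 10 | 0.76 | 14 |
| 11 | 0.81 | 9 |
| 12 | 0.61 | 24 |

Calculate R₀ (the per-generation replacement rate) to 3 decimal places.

Survivorship from birth: l_x = p_10·p_11·…·p_x.
  l_10 = 0.76000
  l_11 = 0.61560
  l_12 = 0.37552
R₀ = Σ l_x mₓ:
  age 10: 0.76000 × 14 = 10.6400
  age 11: 0.61560 × 9 = 5.5404
  age 12: 0.37552 × 24 = 9.0125
R₀ = 10.6400 + 5.5404 + 9.0125 = 25.1929

25.193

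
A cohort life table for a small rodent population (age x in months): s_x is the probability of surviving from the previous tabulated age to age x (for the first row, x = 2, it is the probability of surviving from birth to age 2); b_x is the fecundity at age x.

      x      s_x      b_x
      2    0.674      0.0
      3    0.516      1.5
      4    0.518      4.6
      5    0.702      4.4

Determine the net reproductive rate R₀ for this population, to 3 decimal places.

Survivorship from birth: l_x = s_2·s_3·…·s_x.
  l_2 = 0.67400
  l_3 = 0.34778
  l_4 = 0.18015
  l_5 = 0.12647
R₀ = Σ l_x b_x:
  age 2: 0.67400 × 0.0 = 0.0000
  age 3: 0.34778 × 1.5 = 0.5217
  age 4: 0.18015 × 4.6 = 0.8287
  age 5: 0.12647 × 4.4 = 0.5565
R₀ = 0.0000 + 0.5217 + 0.8287 + 0.5565 = 1.9068

1.907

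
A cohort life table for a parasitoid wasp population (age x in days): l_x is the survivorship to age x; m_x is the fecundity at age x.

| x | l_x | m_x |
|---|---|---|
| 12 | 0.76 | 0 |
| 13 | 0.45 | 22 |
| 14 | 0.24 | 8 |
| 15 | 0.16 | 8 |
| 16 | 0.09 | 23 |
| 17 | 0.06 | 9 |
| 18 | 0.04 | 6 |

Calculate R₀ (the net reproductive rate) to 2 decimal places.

R₀ = Σ l_x m_x:
  age 12: 0.76 × 0 = 0.0000
  age 13: 0.45 × 22 = 9.9000
  age 14: 0.24 × 8 = 1.9200
  age 15: 0.16 × 8 = 1.2800
  age 16: 0.09 × 23 = 2.0700
  age 17: 0.06 × 9 = 0.5400
  age 18: 0.04 × 6 = 0.2400
R₀ = 0.0000 + 9.9000 + 1.9200 + 1.2800 + 2.0700 + 0.5400 + 0.2400 = 15.9500

15.95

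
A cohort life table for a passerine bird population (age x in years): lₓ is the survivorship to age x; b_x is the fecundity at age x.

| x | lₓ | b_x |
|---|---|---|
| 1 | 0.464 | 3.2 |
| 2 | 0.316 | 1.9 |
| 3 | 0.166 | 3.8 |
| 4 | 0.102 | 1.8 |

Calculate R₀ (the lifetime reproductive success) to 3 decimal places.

R₀ = Σ lₓ b_x:
  age 1: 0.464 × 3.2 = 1.4848
  age 2: 0.316 × 1.9 = 0.6004
  age 3: 0.166 × 3.8 = 0.6308
  age 4: 0.102 × 1.8 = 0.1836
R₀ = 1.4848 + 0.6004 + 0.6308 + 0.1836 = 2.8996

2.900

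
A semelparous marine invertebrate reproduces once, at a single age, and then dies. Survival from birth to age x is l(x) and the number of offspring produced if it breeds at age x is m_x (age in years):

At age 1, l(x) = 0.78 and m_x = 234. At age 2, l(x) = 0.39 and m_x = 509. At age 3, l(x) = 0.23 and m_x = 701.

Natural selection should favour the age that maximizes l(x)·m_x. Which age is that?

Expected offspring if breeding at age x = l(x) × m_x:
  age 1: 0.78 × 234 = 182.520
  age 2: 0.39 × 509 = 198.510
  age 3: 0.23 × 701 = 161.230
Maximum at age 2 (198.510).

2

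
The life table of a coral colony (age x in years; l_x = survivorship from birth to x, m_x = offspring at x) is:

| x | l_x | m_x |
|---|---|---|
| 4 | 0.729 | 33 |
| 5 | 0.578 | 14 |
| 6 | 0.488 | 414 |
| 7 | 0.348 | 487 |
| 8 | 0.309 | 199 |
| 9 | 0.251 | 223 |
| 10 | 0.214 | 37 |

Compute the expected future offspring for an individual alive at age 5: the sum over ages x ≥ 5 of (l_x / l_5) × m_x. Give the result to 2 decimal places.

873.67

l_5 = 0.578. Conditional survival from age 5 to x is l_x / l_5.
  x=5: (0.578/0.578) × 14 = 14.0000
  x=6: (0.488/0.578) × 414 = 349.5363
  x=7: (0.348/0.578) × 487 = 293.2111
  x=8: (0.309/0.578) × 199 = 106.3858
  x=9: (0.251/0.578) × 223 = 96.8391
  x=10: (0.214/0.578) × 37 = 13.6990
Sum = 14.0000 + 349.5363 + 293.2111 + 106.3858 + 96.8391 + 13.6990 = 873.6713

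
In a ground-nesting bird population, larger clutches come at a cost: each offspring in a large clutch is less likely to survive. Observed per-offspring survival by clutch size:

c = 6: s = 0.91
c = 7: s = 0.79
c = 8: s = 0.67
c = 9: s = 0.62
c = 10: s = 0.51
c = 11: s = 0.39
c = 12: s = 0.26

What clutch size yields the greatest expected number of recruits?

9

Expected recruits = c × s(c):
  c=6: 6 × 0.91 = 5.460
  c=7: 7 × 0.79 = 5.530
  c=8: 8 × 0.67 = 5.360
  c=9: 9 × 0.62 = 5.580
  c=10: 10 × 0.51 = 5.100
  c=11: 11 × 0.39 = 4.290
  c=12: 12 × 0.26 = 3.120
Maximum at c = 9 (5.580 recruits).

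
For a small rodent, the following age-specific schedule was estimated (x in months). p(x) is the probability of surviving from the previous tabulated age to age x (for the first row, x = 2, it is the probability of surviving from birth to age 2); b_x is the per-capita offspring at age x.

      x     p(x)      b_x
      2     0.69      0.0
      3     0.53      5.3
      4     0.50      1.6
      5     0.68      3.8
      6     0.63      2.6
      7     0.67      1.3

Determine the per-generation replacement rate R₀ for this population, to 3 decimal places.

2.975

Survivorship from birth: l_x = p_2·p_3·…·p_x.
  l_2 = 0.69000
  l_3 = 0.36570
  l_4 = 0.18285
  l_5 = 0.12434
  l_6 = 0.07833
  l_7 = 0.05248
R₀ = Σ l_x b_x:
  age 2: 0.69000 × 0.0 = 0.0000
  age 3: 0.36570 × 5.3 = 1.9382
  age 4: 0.18285 × 1.6 = 0.2926
  age 5: 0.12434 × 3.8 = 0.4725
  age 6: 0.07833 × 2.6 = 0.2037
  age 7: 0.05248 × 1.3 = 0.0682
R₀ = 0.0000 + 1.9382 + 0.2926 + 0.4725 + 0.2037 + 0.0682 = 2.9751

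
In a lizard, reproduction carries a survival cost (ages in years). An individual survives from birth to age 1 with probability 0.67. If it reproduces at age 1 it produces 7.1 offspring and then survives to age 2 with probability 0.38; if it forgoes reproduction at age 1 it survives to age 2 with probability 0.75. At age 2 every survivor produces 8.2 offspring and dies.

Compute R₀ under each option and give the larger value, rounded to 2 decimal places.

breed at age 1: R₀ = 0.67 × (7.1 + 0.38 × 8.2) = 0.67 × 10.2160 = 6.8447
delay to age 2: R₀ = 0.67 × (0.75 × 8.2) = 0.67 × 6.1500 = 4.1205
Higher: breed at age 1 (6.8447).

6.84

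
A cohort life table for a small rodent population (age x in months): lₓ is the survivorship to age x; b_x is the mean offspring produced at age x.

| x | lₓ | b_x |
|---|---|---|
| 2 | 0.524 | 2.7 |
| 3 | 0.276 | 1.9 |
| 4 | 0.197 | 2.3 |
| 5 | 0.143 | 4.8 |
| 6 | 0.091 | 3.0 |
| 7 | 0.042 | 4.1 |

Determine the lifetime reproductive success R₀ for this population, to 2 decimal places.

3.52

R₀ = Σ lₓ b_x:
  age 2: 0.524 × 2.7 = 1.4148
  age 3: 0.276 × 1.9 = 0.5244
  age 4: 0.197 × 2.3 = 0.4531
  age 5: 0.143 × 4.8 = 0.6864
  age 6: 0.091 × 3.0 = 0.2730
  age 7: 0.042 × 4.1 = 0.1722
R₀ = 1.4148 + 0.5244 + 0.4531 + 0.6864 + 0.2730 + 0.1722 = 3.5239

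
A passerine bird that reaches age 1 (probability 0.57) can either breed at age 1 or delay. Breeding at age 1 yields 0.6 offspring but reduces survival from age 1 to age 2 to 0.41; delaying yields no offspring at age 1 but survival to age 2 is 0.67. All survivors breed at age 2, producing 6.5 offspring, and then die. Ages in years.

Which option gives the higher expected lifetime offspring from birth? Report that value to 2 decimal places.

2.48

breed at age 1: R₀ = 0.57 × (0.6 + 0.41 × 6.5) = 0.57 × 3.2650 = 1.8610
delay to age 2: R₀ = 0.57 × (0.67 × 6.5) = 0.57 × 4.3550 = 2.4823
Higher: delay to age 2 (2.4823).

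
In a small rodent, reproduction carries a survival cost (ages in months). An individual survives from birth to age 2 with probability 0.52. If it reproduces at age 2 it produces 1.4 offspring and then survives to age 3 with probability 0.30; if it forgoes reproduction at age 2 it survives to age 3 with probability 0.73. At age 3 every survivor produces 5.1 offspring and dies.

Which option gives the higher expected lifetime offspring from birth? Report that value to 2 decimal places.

1.94

breed at age 2: R₀ = 0.52 × (1.4 + 0.30 × 5.1) = 0.52 × 2.9300 = 1.5236
delay to age 3: R₀ = 0.52 × (0.73 × 5.1) = 0.52 × 3.7230 = 1.9360
Higher: delay to age 3 (1.9360).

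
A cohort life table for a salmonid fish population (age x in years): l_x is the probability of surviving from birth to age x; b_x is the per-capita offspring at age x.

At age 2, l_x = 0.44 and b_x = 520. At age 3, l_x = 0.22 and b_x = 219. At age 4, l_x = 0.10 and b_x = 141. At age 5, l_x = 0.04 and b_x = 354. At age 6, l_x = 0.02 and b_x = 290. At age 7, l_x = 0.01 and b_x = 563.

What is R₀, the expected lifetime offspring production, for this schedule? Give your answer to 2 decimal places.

R₀ = Σ l_x b_x:
  age 2: 0.44 × 520 = 228.8000
  age 3: 0.22 × 219 = 48.1800
  age 4: 0.10 × 141 = 14.1000
  age 5: 0.04 × 354 = 14.1600
  age 6: 0.02 × 290 = 5.8000
  age 7: 0.01 × 563 = 5.6300
R₀ = 228.8000 + 48.1800 + 14.1000 + 14.1600 + 5.8000 + 5.6300 = 316.6700

316.67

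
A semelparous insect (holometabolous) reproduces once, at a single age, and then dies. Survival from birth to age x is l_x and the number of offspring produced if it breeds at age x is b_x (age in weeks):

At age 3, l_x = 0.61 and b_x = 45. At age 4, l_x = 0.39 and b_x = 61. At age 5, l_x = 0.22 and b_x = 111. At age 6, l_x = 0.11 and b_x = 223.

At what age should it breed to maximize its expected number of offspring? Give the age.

3

Expected offspring if breeding at age x = l_x × b_x:
  age 3: 0.61 × 45 = 27.450
  age 4: 0.39 × 61 = 23.790
  age 5: 0.22 × 111 = 24.420
  age 6: 0.11 × 223 = 24.530
Maximum at age 3 (27.450).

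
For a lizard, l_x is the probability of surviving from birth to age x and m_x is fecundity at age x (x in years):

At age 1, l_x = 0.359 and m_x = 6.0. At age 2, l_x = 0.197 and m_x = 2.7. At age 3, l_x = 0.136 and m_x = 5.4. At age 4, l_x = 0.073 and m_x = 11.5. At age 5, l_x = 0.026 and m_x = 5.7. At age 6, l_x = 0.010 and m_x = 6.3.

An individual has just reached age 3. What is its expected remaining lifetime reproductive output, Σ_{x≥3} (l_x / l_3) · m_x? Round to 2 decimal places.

13.13

l_3 = 0.136. Conditional survival from age 3 to x is l_x / l_3.
  x=3: (0.136/0.136) × 5.4 = 5.4000
  x=4: (0.073/0.136) × 11.5 = 6.1728
  x=5: (0.026/0.136) × 5.7 = 1.0897
  x=6: (0.010/0.136) × 6.3 = 0.4632
Sum = 5.4000 + 6.1728 + 1.0897 + 0.4632 = 13.1257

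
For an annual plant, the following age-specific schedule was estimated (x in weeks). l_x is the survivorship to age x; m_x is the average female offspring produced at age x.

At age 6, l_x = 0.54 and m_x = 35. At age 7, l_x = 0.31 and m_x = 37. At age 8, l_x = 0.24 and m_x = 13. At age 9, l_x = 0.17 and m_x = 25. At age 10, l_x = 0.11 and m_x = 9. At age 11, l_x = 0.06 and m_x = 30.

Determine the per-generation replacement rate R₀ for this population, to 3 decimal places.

40.530

R₀ = Σ l_x m_x:
  age 6: 0.54 × 35 = 18.9000
  age 7: 0.31 × 37 = 11.4700
  age 8: 0.24 × 13 = 3.1200
  age 9: 0.17 × 25 = 4.2500
  age 10: 0.11 × 9 = 0.9900
  age 11: 0.06 × 30 = 1.8000
R₀ = 18.9000 + 11.4700 + 3.1200 + 4.2500 + 0.9900 + 1.8000 = 40.5300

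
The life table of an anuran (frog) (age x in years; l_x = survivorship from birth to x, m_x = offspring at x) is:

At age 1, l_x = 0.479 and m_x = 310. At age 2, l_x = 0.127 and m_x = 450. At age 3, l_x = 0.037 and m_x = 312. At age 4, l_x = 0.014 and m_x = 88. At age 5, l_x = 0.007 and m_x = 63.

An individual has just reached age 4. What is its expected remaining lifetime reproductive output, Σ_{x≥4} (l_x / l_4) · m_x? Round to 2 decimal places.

l_4 = 0.014. Conditional survival from age 4 to x is l_x / l_4.
  x=4: (0.014/0.014) × 88 = 88.0000
  x=5: (0.007/0.014) × 63 = 31.5000
Sum = 88.0000 + 31.5000 = 119.5000

119.50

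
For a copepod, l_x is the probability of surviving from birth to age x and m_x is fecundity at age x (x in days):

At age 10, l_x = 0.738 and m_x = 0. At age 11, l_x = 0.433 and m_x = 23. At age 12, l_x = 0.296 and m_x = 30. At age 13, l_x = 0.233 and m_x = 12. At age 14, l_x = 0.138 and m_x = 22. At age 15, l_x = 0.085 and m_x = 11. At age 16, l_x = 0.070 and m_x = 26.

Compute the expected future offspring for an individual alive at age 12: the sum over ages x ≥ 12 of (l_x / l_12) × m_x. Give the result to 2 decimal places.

l_12 = 0.296. Conditional survival from age 12 to x is l_x / l_12.
  x=12: (0.296/0.296) × 30 = 30.0000
  x=13: (0.233/0.296) × 12 = 9.4459
  x=14: (0.138/0.296) × 22 = 10.2568
  x=15: (0.085/0.296) × 11 = 3.1588
  x=16: (0.070/0.296) × 26 = 6.1486
Sum = 30.0000 + 9.4459 + 10.2568 + 3.1588 + 6.1486 = 59.0101

59.01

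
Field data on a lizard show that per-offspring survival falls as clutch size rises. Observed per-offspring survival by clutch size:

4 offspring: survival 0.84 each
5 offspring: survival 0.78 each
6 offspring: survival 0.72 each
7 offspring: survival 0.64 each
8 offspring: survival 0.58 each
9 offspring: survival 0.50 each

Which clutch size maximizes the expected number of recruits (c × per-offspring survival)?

8

Expected recruits = c × s(c):
  c=4: 4 × 0.84 = 3.360
  c=5: 5 × 0.78 = 3.900
  c=6: 6 × 0.72 = 4.320
  c=7: 7 × 0.64 = 4.480
  c=8: 8 × 0.58 = 4.640
  c=9: 9 × 0.50 = 4.500
Maximum at c = 8 (4.640 recruits).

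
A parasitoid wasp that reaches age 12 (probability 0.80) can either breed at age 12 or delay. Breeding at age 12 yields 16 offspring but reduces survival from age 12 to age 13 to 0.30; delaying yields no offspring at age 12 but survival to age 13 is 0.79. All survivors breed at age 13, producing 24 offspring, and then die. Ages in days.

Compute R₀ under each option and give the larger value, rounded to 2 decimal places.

18.56

breed at age 12: R₀ = 0.80 × (16 + 0.30 × 24) = 0.80 × 23.2000 = 18.5600
delay to age 13: R₀ = 0.80 × (0.79 × 24) = 0.80 × 18.9600 = 15.1680
Higher: breed at age 12 (18.5600).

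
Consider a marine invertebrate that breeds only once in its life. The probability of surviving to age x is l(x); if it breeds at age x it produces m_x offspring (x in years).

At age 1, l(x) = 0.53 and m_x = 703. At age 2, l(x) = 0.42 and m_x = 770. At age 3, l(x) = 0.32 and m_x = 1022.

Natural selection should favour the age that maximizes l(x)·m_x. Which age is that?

1

Expected offspring if breeding at age x = l(x) × m_x:
  age 1: 0.53 × 703 = 372.590
  age 2: 0.42 × 770 = 323.400
  age 3: 0.32 × 1022 = 327.040
Maximum at age 1 (372.590).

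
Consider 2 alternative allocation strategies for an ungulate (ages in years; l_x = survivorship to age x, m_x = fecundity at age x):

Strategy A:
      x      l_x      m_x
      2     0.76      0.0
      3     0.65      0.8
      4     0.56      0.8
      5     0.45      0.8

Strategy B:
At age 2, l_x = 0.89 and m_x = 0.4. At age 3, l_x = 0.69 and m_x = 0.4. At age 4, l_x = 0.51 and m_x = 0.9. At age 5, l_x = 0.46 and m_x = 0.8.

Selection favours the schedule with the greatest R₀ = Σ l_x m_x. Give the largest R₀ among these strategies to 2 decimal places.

Strategy A: R₀ = 0.76×0.0 + 0.65×0.8 + 0.56×0.8 + 0.45×0.8 = 1.3280
Strategy B: R₀ = 0.89×0.4 + 0.69×0.4 + 0.51×0.9 + 0.46×0.8 = 1.4590
Highest R₀: strategy B with 1.4590.

1.46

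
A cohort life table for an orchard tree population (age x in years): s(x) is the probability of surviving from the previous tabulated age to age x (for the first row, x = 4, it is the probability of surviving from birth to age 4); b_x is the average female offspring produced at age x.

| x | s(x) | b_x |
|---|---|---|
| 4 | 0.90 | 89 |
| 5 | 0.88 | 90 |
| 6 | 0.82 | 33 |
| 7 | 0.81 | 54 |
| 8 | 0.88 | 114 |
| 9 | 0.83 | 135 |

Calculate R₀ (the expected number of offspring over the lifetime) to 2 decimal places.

305.86

Survivorship from birth: l_x = s_4·s_5·…·s_x.
  l_4 = 0.90000
  l_5 = 0.79200
  l_6 = 0.64944
  l_7 = 0.52605
  l_8 = 0.46292
  l_9 = 0.38422
R₀ = Σ l_x b_x:
  age 4: 0.90000 × 89 = 80.1000
  age 5: 0.79200 × 90 = 71.2800
  age 6: 0.64944 × 33 = 21.4315
  age 7: 0.52605 × 54 = 28.4067
  age 8: 0.46292 × 114 = 52.7729
  age 9: 0.38422 × 135 = 51.8697
R₀ = 80.1000 + 71.2800 + 21.4315 + 28.4067 + 52.7729 + 51.8697 = 305.8608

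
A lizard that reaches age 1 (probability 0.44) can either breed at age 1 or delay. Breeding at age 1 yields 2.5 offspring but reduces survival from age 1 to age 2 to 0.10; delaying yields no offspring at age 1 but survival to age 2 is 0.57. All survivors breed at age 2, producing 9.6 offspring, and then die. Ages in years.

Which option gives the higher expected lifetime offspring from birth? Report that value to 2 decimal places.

2.41

breed at age 1: R₀ = 0.44 × (2.5 + 0.10 × 9.6) = 0.44 × 3.4600 = 1.5224
delay to age 2: R₀ = 0.44 × (0.57 × 9.6) = 0.44 × 5.4720 = 2.4077
Higher: delay to age 2 (2.4077).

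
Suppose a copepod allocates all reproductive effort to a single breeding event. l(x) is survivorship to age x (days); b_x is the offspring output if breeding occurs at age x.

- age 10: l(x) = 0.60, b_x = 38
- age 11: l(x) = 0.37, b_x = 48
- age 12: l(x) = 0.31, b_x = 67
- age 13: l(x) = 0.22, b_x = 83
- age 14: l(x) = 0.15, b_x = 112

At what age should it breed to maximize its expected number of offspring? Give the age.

10

Expected offspring if breeding at age x = l(x) × b_x:
  age 10: 0.60 × 38 = 22.800
  age 11: 0.37 × 48 = 17.760
  age 12: 0.31 × 67 = 20.770
  age 13: 0.22 × 83 = 18.260
  age 14: 0.15 × 112 = 16.800
Maximum at age 10 (22.800).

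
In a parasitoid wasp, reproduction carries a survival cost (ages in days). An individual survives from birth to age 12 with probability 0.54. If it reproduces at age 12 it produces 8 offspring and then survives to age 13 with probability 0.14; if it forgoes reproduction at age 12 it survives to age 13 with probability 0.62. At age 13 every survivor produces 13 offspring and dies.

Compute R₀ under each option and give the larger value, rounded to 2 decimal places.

5.30

breed at age 12: R₀ = 0.54 × (8 + 0.14 × 13) = 0.54 × 9.8200 = 5.3028
delay to age 13: R₀ = 0.54 × (0.62 × 13) = 0.54 × 8.0600 = 4.3524
Higher: breed at age 12 (5.3028).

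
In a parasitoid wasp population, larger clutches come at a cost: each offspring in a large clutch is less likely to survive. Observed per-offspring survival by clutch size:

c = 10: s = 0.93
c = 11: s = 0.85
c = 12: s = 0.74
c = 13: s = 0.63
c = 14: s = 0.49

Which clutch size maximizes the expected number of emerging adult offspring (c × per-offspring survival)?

11

Expected emerging adult offspring = c × s(c):
  c=10: 10 × 0.93 = 9.300
  c=11: 11 × 0.85 = 9.350
  c=12: 12 × 0.74 = 8.880
  c=13: 13 × 0.63 = 8.190
  c=14: 14 × 0.49 = 6.860
Maximum at c = 11 (9.350 emerging adult offspring).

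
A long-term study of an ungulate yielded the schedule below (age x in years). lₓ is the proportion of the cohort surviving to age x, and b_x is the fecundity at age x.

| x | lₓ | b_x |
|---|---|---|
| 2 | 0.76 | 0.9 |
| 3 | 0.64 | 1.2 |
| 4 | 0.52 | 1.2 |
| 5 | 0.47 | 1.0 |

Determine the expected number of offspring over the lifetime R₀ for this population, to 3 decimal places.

R₀ = Σ lₓ b_x:
  age 2: 0.76 × 0.9 = 0.6840
  age 3: 0.64 × 1.2 = 0.7680
  age 4: 0.52 × 1.2 = 0.6240
  age 5: 0.47 × 1.0 = 0.4700
R₀ = 0.6840 + 0.7680 + 0.6240 + 0.4700 = 2.5460

2.546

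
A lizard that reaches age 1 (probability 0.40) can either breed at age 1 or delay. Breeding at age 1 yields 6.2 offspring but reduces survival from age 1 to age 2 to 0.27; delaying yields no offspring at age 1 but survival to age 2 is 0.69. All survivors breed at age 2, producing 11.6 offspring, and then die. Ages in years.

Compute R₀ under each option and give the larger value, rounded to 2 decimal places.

3.73

breed at age 1: R₀ = 0.40 × (6.2 + 0.27 × 11.6) = 0.40 × 9.3320 = 3.7328
delay to age 2: R₀ = 0.40 × (0.69 × 11.6) = 0.40 × 8.0040 = 3.2016
Higher: breed at age 1 (3.7328).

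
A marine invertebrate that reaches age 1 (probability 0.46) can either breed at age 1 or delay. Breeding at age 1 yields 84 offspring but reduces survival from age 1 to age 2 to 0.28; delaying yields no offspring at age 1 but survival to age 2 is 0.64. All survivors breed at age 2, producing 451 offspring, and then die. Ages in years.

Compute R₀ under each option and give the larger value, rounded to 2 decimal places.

132.77

breed at age 1: R₀ = 0.46 × (84 + 0.28 × 451) = 0.46 × 210.2800 = 96.7288
delay to age 2: R₀ = 0.46 × (0.64 × 451) = 0.46 × 288.6400 = 132.7744
Higher: delay to age 2 (132.7744).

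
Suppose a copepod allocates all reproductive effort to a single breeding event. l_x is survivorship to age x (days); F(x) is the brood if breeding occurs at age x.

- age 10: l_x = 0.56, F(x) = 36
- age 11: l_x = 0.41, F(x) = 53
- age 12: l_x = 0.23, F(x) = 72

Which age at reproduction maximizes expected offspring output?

Expected offspring if breeding at age x = l_x × F(x):
  age 10: 0.56 × 36 = 20.160
  age 11: 0.41 × 53 = 21.730
  age 12: 0.23 × 72 = 16.560
Maximum at age 11 (21.730).

11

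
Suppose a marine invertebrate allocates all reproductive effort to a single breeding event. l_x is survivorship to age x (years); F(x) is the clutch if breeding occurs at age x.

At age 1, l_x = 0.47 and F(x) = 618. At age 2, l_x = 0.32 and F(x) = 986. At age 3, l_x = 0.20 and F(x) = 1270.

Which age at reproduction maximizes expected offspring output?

Expected offspring if breeding at age x = l_x × F(x):
  age 1: 0.47 × 618 = 290.460
  age 2: 0.32 × 986 = 315.520
  age 3: 0.20 × 1270 = 254.000
Maximum at age 2 (315.520).

2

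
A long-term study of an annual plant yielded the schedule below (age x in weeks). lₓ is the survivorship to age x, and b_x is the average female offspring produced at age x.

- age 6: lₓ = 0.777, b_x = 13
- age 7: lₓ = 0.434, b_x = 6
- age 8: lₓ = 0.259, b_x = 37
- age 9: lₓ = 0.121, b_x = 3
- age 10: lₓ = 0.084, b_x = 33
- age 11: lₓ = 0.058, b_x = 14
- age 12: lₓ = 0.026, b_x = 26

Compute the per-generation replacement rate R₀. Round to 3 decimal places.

R₀ = Σ lₓ b_x:
  age 6: 0.777 × 13 = 10.1010
  age 7: 0.434 × 6 = 2.6040
  age 8: 0.259 × 37 = 9.5830
  age 9: 0.121 × 3 = 0.3630
  age 10: 0.084 × 33 = 2.7720
  age 11: 0.058 × 14 = 0.8120
  age 12: 0.026 × 26 = 0.6760
R₀ = 10.1010 + 2.6040 + 9.5830 + 0.3630 + 2.7720 + 0.8120 + 0.6760 = 26.9110

26.911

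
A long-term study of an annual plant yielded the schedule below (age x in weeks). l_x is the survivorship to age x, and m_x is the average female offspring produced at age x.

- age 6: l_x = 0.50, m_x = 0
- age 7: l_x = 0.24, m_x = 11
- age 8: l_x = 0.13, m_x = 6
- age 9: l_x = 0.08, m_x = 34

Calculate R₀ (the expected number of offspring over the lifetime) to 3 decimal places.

R₀ = Σ l_x m_x:
  age 6: 0.50 × 0 = 0.0000
  age 7: 0.24 × 11 = 2.6400
  age 8: 0.13 × 6 = 0.7800
  age 9: 0.08 × 34 = 2.7200
R₀ = 0.0000 + 2.6400 + 0.7800 + 2.7200 = 6.1400

6.140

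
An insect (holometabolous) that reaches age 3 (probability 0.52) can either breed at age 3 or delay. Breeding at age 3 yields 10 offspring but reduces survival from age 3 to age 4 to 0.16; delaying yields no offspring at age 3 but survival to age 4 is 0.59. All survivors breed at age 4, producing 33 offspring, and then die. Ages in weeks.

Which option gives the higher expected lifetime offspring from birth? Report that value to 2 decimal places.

breed at age 3: R₀ = 0.52 × (10 + 0.16 × 33) = 0.52 × 15.2800 = 7.9456
delay to age 4: R₀ = 0.52 × (0.59 × 33) = 0.52 × 19.4700 = 10.1244
Higher: delay to age 4 (10.1244).

10.12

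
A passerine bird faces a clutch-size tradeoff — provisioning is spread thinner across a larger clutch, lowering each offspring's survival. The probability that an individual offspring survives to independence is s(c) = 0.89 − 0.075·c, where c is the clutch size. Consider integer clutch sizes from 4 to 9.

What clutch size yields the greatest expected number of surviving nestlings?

Expected surviving nestlings = c × s(c):
  c=4: 4 × 0.590 = 2.360
  c=5: 5 × 0.515 = 2.575
  c=6: 6 × 0.440 = 2.640
  c=7: 7 × 0.365 = 2.555
  c=8: 8 × 0.290 = 2.320
  c=9: 9 × 0.215 = 1.935
Maximum at c = 6 (2.640 surviving nestlings).

6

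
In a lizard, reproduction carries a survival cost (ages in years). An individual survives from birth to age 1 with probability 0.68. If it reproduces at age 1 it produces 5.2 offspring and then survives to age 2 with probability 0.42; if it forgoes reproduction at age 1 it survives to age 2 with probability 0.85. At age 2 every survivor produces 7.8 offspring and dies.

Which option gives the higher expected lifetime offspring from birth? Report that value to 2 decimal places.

breed at age 1: R₀ = 0.68 × (5.2 + 0.42 × 7.8) = 0.68 × 8.4760 = 5.7637
delay to age 2: R₀ = 0.68 × (0.85 × 7.8) = 0.68 × 6.6300 = 4.5084
Higher: breed at age 1 (5.7637).

5.76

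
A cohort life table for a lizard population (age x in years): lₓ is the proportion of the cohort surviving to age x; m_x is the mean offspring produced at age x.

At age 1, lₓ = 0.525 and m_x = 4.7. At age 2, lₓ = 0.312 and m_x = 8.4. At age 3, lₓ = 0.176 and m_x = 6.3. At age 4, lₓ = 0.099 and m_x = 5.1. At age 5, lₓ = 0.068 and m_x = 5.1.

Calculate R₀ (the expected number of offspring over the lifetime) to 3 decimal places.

R₀ = Σ lₓ m_x:
  age 1: 0.525 × 4.7 = 2.4675
  age 2: 0.312 × 8.4 = 2.6208
  age 3: 0.176 × 6.3 = 1.1088
  age 4: 0.099 × 5.1 = 0.5049
  age 5: 0.068 × 5.1 = 0.3468
R₀ = 2.4675 + 2.6208 + 1.1088 + 0.5049 + 0.3468 = 7.0488

7.049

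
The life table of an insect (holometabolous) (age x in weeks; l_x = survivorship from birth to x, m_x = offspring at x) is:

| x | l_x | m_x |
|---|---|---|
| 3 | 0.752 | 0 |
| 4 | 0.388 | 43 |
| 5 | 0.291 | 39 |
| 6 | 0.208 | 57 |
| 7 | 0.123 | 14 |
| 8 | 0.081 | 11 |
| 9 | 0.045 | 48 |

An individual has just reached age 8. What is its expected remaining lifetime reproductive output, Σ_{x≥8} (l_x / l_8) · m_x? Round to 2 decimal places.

l_8 = 0.081. Conditional survival from age 8 to x is l_x / l_8.
  x=8: (0.081/0.081) × 11 = 11.0000
  x=9: (0.045/0.081) × 48 = 26.6667
Sum = 11.0000 + 26.6667 = 37.6667

37.67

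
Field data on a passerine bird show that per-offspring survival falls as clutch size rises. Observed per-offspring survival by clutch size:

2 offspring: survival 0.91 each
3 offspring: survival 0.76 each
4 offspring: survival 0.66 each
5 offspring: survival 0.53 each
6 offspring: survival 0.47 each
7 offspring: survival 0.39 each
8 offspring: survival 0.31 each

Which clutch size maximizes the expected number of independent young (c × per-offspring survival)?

Expected independent young = c × s(c):
  c=2: 2 × 0.91 = 1.820
  c=3: 3 × 0.76 = 2.280
  c=4: 4 × 0.66 = 2.640
  c=5: 5 × 0.53 = 2.650
  c=6: 6 × 0.47 = 2.820
  c=7: 7 × 0.39 = 2.730
  c=8: 8 × 0.31 = 2.480
Maximum at c = 6 (2.820 independent young).

6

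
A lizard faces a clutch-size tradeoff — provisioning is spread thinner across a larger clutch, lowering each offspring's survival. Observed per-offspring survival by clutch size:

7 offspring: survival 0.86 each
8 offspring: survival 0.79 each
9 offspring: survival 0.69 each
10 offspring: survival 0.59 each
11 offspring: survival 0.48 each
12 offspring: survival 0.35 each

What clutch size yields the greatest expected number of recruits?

Expected recruits = c × s(c):
  c=7: 7 × 0.86 = 6.020
  c=8: 8 × 0.79 = 6.320
  c=9: 9 × 0.69 = 6.210
  c=10: 10 × 0.59 = 5.900
  c=11: 11 × 0.48 = 5.280
  c=12: 12 × 0.35 = 4.200
Maximum at c = 8 (6.320 recruits).

8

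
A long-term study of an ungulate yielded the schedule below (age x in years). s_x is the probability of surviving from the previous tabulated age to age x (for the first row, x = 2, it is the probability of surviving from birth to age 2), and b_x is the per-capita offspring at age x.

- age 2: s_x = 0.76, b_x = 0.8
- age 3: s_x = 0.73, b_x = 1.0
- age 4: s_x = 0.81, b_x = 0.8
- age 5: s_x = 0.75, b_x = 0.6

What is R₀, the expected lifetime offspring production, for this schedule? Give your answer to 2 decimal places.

Survivorship from birth: l_x = s_2·s_3·…·s_x.
  l_2 = 0.76000
  l_3 = 0.55480
  l_4 = 0.44939
  l_5 = 0.33704
R₀ = Σ l_x b_x:
  age 2: 0.76000 × 0.8 = 0.6080
  age 3: 0.55480 × 1.0 = 0.5548
  age 4: 0.44939 × 0.8 = 0.3595
  age 5: 0.33704 × 0.6 = 0.2022
R₀ = 0.6080 + 0.5548 + 0.3595 + 0.2022 = 1.7245

1.72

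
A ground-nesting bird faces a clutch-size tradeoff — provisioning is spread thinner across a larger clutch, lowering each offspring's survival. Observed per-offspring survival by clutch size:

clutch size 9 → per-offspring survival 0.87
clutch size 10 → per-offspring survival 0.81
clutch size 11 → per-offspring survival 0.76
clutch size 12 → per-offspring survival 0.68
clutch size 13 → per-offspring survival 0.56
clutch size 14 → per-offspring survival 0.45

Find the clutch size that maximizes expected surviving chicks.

Expected surviving chicks = c × s(c):
  c=9: 9 × 0.87 = 7.830
  c=10: 10 × 0.81 = 8.100
  c=11: 11 × 0.76 = 8.360
  c=12: 12 × 0.68 = 8.160
  c=13: 13 × 0.56 = 7.280
  c=14: 14 × 0.45 = 6.300
Maximum at c = 11 (8.360 surviving chicks).

11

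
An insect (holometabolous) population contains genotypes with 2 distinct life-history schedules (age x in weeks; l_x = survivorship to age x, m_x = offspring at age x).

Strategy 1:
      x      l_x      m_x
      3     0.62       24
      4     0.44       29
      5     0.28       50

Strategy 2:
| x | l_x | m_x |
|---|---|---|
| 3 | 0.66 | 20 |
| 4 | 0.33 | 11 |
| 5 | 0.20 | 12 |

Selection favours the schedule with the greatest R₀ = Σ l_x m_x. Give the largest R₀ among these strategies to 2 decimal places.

41.64

Strategy 1: R₀ = 0.62×24 + 0.44×29 + 0.28×50 = 41.6400
Strategy 2: R₀ = 0.66×20 + 0.33×11 + 0.20×12 = 19.2300
Highest R₀: strategy 1 with 41.6400.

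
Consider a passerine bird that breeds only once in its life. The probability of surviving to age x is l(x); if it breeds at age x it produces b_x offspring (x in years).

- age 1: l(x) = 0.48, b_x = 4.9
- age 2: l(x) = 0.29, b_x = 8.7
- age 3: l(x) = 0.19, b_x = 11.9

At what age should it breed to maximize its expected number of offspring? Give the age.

2

Expected offspring if breeding at age x = l(x) × b_x:
  age 1: 0.48 × 4.9 = 2.352
  age 2: 0.29 × 8.7 = 2.523
  age 3: 0.19 × 11.9 = 2.261
Maximum at age 2 (2.523).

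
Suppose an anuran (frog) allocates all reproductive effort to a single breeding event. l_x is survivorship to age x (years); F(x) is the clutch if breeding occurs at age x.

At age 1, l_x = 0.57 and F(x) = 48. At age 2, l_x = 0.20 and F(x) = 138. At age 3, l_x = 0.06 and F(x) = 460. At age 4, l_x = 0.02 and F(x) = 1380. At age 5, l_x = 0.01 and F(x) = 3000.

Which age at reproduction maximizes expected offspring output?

5

Expected offspring if breeding at age x = l_x × F(x):
  age 1: 0.57 × 48 = 27.360
  age 2: 0.20 × 138 = 27.600
  age 3: 0.06 × 460 = 27.600
  age 4: 0.02 × 1380 = 27.600
  age 5: 0.01 × 3000 = 30.000
Maximum at age 5 (30.000).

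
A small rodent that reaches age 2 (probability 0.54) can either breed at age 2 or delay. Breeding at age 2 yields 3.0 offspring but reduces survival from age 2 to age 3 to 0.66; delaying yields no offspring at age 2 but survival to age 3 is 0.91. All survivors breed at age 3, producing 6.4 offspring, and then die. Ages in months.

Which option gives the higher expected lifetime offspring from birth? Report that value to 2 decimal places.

3.90

breed at age 2: R₀ = 0.54 × (3.0 + 0.66 × 6.4) = 0.54 × 7.2240 = 3.9010
delay to age 3: R₀ = 0.54 × (0.91 × 6.4) = 0.54 × 5.8240 = 3.1450
Higher: breed at age 2 (3.9010).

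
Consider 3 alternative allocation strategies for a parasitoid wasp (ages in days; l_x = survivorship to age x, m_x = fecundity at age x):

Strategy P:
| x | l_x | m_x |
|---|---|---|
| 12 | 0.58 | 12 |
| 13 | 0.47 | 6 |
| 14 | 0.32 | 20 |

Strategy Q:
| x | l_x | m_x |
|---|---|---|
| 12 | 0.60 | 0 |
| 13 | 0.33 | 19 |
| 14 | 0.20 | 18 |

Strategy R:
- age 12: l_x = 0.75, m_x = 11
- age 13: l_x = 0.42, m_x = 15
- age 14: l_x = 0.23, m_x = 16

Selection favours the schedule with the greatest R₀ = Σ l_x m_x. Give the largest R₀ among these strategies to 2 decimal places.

18.23

Strategy P: R₀ = 0.58×12 + 0.47×6 + 0.32×20 = 16.1800
Strategy Q: R₀ = 0.60×0 + 0.33×19 + 0.20×18 = 9.8700
Strategy R: R₀ = 0.75×11 + 0.42×15 + 0.23×16 = 18.2300
Highest R₀: strategy R with 18.2300.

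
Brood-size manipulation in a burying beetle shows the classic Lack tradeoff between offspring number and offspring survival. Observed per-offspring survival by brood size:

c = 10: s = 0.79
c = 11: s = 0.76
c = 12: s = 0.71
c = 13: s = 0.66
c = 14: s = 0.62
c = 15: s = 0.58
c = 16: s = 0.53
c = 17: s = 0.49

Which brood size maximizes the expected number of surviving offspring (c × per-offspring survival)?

15

Expected surviving offspring = c × s(c):
  c=10: 10 × 0.79 = 7.900
  c=11: 11 × 0.76 = 8.360
  c=12: 12 × 0.71 = 8.520
  c=13: 13 × 0.66 = 8.580
  c=14: 14 × 0.62 = 8.680
  c=15: 15 × 0.58 = 8.700
  c=16: 16 × 0.53 = 8.480
  c=17: 17 × 0.49 = 8.330
Maximum at c = 15 (8.700 surviving offspring).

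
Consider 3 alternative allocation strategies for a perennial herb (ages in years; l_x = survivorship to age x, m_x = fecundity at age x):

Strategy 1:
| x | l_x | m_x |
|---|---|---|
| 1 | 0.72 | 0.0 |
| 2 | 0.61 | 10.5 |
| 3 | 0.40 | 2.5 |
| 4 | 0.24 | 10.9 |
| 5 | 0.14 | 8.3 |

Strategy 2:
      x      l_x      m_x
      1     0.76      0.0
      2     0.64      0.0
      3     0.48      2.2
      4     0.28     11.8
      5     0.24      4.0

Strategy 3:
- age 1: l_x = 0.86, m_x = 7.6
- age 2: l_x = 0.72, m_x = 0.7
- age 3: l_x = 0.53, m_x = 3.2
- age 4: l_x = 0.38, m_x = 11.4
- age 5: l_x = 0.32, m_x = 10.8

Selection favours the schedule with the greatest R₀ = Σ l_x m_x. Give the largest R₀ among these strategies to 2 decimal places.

Strategy 1: R₀ = 0.72×0.0 + 0.61×10.5 + 0.40×2.5 + 0.24×10.9 + 0.14×8.3 = 11.1830
Strategy 2: R₀ = 0.76×0.0 + 0.64×0.0 + 0.48×2.2 + 0.28×11.8 + 0.24×4.0 = 5.3200
Strategy 3: R₀ = 0.86×7.6 + 0.72×0.7 + 0.53×3.2 + 0.38×11.4 + 0.32×10.8 = 16.5240
Highest R₀: strategy 3 with 16.5240.

16.52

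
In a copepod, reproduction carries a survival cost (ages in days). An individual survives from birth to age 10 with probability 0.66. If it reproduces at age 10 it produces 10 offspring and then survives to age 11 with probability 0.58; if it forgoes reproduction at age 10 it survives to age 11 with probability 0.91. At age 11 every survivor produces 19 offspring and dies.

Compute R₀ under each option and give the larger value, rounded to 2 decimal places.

breed at age 10: R₀ = 0.66 × (10 + 0.58 × 19) = 0.66 × 21.0200 = 13.8732
delay to age 11: R₀ = 0.66 × (0.91 × 19) = 0.66 × 17.2900 = 11.4114
Higher: breed at age 10 (13.8732).

13.87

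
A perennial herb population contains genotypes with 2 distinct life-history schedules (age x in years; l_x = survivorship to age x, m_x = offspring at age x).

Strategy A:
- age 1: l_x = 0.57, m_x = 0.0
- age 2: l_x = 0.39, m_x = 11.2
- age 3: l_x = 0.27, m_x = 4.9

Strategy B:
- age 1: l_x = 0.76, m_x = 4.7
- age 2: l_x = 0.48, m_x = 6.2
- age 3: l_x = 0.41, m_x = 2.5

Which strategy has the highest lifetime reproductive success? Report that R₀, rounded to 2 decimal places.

Strategy A: R₀ = 0.57×0.0 + 0.39×11.2 + 0.27×4.9 = 5.6910
Strategy B: R₀ = 0.76×4.7 + 0.48×6.2 + 0.41×2.5 = 7.5730
Highest R₀: strategy B with 7.5730.

7.57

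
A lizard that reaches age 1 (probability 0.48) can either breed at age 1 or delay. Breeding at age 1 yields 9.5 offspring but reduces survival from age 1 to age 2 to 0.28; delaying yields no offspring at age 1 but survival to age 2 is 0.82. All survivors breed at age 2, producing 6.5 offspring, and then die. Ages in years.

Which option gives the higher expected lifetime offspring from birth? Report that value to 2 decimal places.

breed at age 1: R₀ = 0.48 × (9.5 + 0.28 × 6.5) = 0.48 × 11.3200 = 5.4336
delay to age 2: R₀ = 0.48 × (0.82 × 6.5) = 0.48 × 5.3300 = 2.5584
Higher: breed at age 1 (5.4336).

5.43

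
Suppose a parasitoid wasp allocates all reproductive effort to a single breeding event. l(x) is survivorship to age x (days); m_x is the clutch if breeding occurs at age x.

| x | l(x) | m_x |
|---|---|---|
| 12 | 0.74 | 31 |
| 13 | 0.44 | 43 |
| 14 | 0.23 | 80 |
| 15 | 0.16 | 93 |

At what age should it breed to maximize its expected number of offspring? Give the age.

12

Expected offspring if breeding at age x = l(x) × m_x:
  age 12: 0.74 × 31 = 22.940
  age 13: 0.44 × 43 = 18.920
  age 14: 0.23 × 80 = 18.400
  age 15: 0.16 × 93 = 14.880
Maximum at age 12 (22.940).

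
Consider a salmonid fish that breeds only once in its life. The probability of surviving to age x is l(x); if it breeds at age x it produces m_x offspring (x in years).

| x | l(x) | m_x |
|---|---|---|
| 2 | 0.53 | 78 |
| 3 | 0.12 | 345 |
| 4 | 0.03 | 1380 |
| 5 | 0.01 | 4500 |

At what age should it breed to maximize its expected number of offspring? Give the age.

5

Expected offspring if breeding at age x = l(x) × m_x:
  age 2: 0.53 × 78 = 41.340
  age 3: 0.12 × 345 = 41.400
  age 4: 0.03 × 1380 = 41.400
  age 5: 0.01 × 4500 = 45.000
Maximum at age 5 (45.000).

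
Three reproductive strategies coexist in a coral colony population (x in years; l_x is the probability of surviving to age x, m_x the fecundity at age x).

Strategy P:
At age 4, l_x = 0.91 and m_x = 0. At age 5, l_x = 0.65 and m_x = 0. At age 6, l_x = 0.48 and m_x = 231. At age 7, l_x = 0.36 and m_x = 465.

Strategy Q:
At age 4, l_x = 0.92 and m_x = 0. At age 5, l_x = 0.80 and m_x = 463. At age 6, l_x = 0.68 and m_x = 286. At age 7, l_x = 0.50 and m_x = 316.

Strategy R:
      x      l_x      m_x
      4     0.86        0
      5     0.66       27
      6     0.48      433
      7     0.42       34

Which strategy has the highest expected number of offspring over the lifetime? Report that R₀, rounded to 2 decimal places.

Strategy P: R₀ = 0.91×0 + 0.65×0 + 0.48×231 + 0.36×465 = 278.2800
Strategy Q: R₀ = 0.92×0 + 0.80×463 + 0.68×286 + 0.50×316 = 722.8800
Strategy R: R₀ = 0.86×0 + 0.66×27 + 0.48×433 + 0.42×34 = 239.9400
Highest R₀: strategy Q with 722.8800.

722.88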